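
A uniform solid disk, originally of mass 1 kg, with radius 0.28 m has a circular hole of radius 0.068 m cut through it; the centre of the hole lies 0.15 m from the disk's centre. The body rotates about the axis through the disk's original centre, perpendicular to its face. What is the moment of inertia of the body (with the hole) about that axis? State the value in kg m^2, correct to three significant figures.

0.0377

Unpierced body about its centre: I₀ = (1/2)MR² = (1/2)(1)(0.28)² = 0.0392 kg m^2.
The removed disk has mass m = M·(r/R)² = (1)(0.068/0.28)² = 0.05898 kg (same uniform areal density).
Its moment of inertia about the rotation axis (parallel-axis theorem): I_hole = (1/2)mr² + md² = (1/2)(0.05898)(0.068)² + (0.05898)(0.15)² = 0.0014634 kg m^2.
Treating the hole as negative mass, I = I₀ − I_hole = 0.0392 − 0.0014634 = 0.037737 kg m^2.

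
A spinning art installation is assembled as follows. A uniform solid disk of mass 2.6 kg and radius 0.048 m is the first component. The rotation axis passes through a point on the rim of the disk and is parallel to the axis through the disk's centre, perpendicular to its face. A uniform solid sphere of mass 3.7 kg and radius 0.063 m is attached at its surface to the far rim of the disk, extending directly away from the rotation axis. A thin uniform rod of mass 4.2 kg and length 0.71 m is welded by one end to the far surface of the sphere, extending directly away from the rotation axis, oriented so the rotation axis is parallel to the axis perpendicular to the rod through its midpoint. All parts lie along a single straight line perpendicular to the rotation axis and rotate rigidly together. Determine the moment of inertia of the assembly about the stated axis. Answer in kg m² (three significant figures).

1.68

Solid disk: I_cm = (1/2)MR² = (1/2)(2.6)(0.048)² = 0.0029952 kg m²; centre at d = 0.048 m, so I = I_cm + Md² gives I = 0.0029952 + (2.6)(0.048)² = 0.0089856 kg m².
Solid sphere: I_cm = (2/5)MR² = (2/5)(3.7)(0.063)² = 0.0058741 kg m²; centre at d = 0.048 + 0.048 + 0.063 = 0.159 m, so I = I_cm + Md² gives I = 0.0058741 + (3.7)(0.159)² = 0.099414 kg m².
Thin rod: I_cm = (1/12)ML² = (1/12)(4.2)(0.71)² = 0.17643 kg m²; centre at d = 0.048 + 0.048 + 0.063 + 0.063 + 0.355 = 0.577 m, so I = I_cm + Md² gives I = 0.17643 + (4.2)(0.577)² = 1.5747 kg m².
Total I = 0.0089856 + 0.099414 + 1.5747 = 1.6831 kg m².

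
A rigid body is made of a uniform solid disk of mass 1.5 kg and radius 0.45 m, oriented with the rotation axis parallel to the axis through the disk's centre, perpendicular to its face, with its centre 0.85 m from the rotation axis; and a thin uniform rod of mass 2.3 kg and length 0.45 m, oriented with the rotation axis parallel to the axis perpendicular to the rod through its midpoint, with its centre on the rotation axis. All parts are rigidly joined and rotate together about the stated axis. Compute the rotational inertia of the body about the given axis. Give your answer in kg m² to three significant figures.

Solid disk: I_cm = (1/2)MR² = (1/2)(1.5)(0.45)² = 0.15188 kg m²; centre at d = 0.85 m, so the parallel axis theorem gives I = 0.15188 + (1.5)(0.85)² = 1.2356 kg m².
Thin rod: I_cm = (1/12)ML² = (1/12)(2.3)(0.45)² = 0.038812 kg m²; axis through the centre, so I = 0.038812 kg m².
Total I = 1.2356 + 0.038812 = 1.2744 kg m².

1.27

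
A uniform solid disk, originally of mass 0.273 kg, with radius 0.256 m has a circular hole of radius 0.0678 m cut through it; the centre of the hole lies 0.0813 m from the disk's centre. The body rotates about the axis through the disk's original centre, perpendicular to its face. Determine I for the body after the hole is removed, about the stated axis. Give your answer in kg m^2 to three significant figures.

Unpierced body about its centre: I₀ = (1/2)MR² = (1/2)(0.273)(0.256)² = 0.0089457 kg m^2.
The removed disk has mass m = M·(r/R)² = (0.273)(0.0678/0.256)² = 0.019149 kg (same uniform areal density).
Its moment of inertia about the rotation axis (parallel-axis theorem): I_hole = (1/2)mr² + md² = (1/2)(0.019149)(0.0678)² + (0.019149)(0.0813)² = 0.00017058 kg m^2.
Treating the hole as negative mass, I = I₀ − I_hole = 0.0089457 − 0.00017058 = 0.0087751 kg m^2.

0.00878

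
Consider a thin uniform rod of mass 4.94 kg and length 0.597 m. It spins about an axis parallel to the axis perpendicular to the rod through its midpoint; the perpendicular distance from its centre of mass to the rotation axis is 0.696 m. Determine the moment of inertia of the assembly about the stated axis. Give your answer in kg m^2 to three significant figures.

I_cm = (1/12)ML² = (1/12)(4.94)(0.597)² = 0.14672 kg m^2; centre at d = 0.696 m, so the parallel axis theorem gives I = 0.14672 + (4.94)(0.696)² = 2.5397 kg m^2.

2.54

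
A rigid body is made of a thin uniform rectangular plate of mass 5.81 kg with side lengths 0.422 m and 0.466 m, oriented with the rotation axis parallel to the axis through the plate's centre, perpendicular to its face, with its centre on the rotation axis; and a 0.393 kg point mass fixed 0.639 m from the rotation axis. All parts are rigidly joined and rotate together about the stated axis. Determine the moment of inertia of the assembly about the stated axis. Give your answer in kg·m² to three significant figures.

0.352

Rectangular plate: I_cm = (1/12)M(a²+b²) = (1/12)(5.81)[(0.422)² + (0.466)²] = 0.19136 kg·m²; axis through the centre, so I = 0.19136 kg·m².
Point mass: I_cm = 0; centre at d = 0.639 m, so the parallel axis theorem gives I = 0 + (0.393)(0.639)² = 0.16047 kg·m².
Total I = 0.19136 + 0.16047 = 0.35183 kg·m².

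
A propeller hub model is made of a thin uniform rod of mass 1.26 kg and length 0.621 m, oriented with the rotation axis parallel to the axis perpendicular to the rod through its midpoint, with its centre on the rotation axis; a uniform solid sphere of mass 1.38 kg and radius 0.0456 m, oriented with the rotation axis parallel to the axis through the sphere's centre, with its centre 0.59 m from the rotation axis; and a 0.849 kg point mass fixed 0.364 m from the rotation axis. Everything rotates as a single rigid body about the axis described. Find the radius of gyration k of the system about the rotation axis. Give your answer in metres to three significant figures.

Thin rod: I_cm = (1/12)ML² = (1/12)(1.26)(0.621)² = 0.040492 kg m^2; axis through the centre, so I = 0.040492 kg m^2.
Solid sphere: I_cm = (2/5)MR² = (2/5)(1.38)(0.0456)² = 0.0011478 kg m^2; centre at d = 0.59 m, so I = I_cm + Md² gives I = 0.0011478 + (1.38)(0.59)² = 0.48153 kg m^2.
Point mass: I_cm = 0; centre at d = 0.364 m, so I = I_cm + Md² gives I = 0 + (0.849)(0.364)² = 0.11249 kg m^2.
Total I = 0.63451 kg m^2; total mass M = 3.489 kg.
k = √(I/M) = √(0.63451/3.489) = 0.42645 m.

0.426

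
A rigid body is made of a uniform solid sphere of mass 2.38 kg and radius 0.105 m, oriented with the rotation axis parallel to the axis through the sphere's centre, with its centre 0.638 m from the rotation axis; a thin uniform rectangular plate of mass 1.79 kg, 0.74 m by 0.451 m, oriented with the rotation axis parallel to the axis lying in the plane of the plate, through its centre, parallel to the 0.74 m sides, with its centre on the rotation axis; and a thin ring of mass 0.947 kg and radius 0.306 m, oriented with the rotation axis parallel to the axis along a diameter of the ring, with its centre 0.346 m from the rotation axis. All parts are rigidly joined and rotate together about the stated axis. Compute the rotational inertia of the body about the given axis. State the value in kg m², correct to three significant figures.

Solid sphere: I_cm = (2/5)MR² = (2/5)(2.38)(0.105)² = 0.010496 kg m²; centre at d = 0.638 m, so I = I_cm + Md² gives I = 0.010496 + (2.38)(0.638)² = 0.97926 kg m².
Rectangular plate: I_cm = (1/12)Mb² = (1/12)(1.79)(0.451)² = 0.030341 kg m²; axis through the centre, so I = 0.030341 kg m².
Thin ring: I_cm = (1/2)MR² = (1/2)(0.947)(0.306)² = 0.044337 kg m²; centre at d = 0.346 m, so I = I_cm + Md² gives I = 0.044337 + (0.947)(0.346)² = 0.15771 kg m².
Total I = 0.97926 + 0.030341 + 0.15771 = 1.1673 kg m².

1.17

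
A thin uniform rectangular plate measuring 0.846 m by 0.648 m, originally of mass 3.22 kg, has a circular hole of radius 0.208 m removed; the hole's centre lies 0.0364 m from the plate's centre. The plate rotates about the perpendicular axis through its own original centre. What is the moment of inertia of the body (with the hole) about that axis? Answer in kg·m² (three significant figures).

Unpierced body about its centre: I₀ = (1/12)M(a²+b²) = (1/12)(3.22)[(0.846)² + (0.648)²] = 0.30472 kg·m².
The removed disk has mass m = M·πr²/(ab) = (3.22)·π(0.208)²/(0.846·0.648) = 0.79834 kg (same uniform areal density).
Its moment of inertia about the rotation axis (parallel-axis theorem): I_hole = (1/2)mr² + md² = (1/2)(0.79834)(0.208)² + (0.79834)(0.0364)² = 0.018327 kg·m².
Treating the hole as negative mass, I = I₀ − I_hole = 0.30472 − 0.018327 = 0.2864 kg·m².

0.286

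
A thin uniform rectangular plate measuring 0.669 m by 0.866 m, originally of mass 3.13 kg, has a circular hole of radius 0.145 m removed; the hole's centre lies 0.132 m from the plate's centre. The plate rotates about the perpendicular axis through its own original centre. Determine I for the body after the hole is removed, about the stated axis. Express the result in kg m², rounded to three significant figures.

0.302

Unpierced body about its centre: I₀ = (1/12)M(a²+b²) = (1/12)(3.13)[(0.669)² + (0.866)²] = 0.31235 kg m².
The removed disk has mass m = M·πr²/(ab) = (3.13)·π(0.145)²/(0.669·0.866) = 0.35685 kg (same uniform areal density).
Its moment of inertia about the rotation axis (parallel-axis theorem): I_hole = (1/2)mr² + md² = (1/2)(0.35685)(0.145)² + (0.35685)(0.132)² = 0.0099692 kg m².
Treating the hole as negative mass, I = I₀ − I_hole = 0.31235 − 0.0099692 = 0.30238 kg m².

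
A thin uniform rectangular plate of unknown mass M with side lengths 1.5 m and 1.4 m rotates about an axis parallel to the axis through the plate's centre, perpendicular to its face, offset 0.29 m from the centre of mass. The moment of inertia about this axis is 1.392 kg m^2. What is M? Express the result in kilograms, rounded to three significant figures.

I = I_cm + Md² = (1/12)M(a²+b²) + Md² = M·[0.0833333·[(1.5)² + (1.4)²] + (0.29)²] = M·0.43493.
So M = 1.392 / 0.43493 = 3.2005 kg.

3.20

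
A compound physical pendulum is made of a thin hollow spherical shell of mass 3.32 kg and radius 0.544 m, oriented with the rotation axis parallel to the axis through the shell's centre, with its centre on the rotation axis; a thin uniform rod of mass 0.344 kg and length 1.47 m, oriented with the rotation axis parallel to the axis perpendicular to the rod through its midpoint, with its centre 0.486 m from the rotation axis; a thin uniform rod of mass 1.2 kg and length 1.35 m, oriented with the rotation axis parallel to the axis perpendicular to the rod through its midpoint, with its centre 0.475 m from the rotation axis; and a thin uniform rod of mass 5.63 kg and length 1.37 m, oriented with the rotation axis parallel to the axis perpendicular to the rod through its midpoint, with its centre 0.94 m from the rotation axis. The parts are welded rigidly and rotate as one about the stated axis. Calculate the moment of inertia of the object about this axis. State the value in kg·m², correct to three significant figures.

7.11

Spherical shell: I_cm = (2/3)MR² = (2/3)(3.32)(0.544)² = 0.65501 kg·m²; axis through the centre, so I = 0.65501 kg·m².
Thin rod: I_cm = (1/12)ML² = (1/12)(0.344)(1.47)² = 0.061946 kg·m²; centre at d = 0.486 m, so I = I_cm + Md² gives I = 0.061946 + (0.344)(0.486)² = 0.1432 kg·m².
Thin rod: I_cm = (1/12)ML² = (1/12)(1.2)(1.35)² = 0.18225 kg·m²; centre at d = 0.475 m, so I = I_cm + Md² gives I = 0.18225 + (1.2)(0.475)² = 0.453 kg·m².
Thin rod: I_cm = (1/12)ML² = (1/12)(5.63)(1.37)² = 0.88058 kg·m²; centre at d = 0.94 m, so I = I_cm + Md² gives I = 0.88058 + (5.63)(0.94)² = 5.8552 kg·m².
Total I = 0.65501 + 0.1432 + 0.453 + 5.8552 = 7.1064 kg·m².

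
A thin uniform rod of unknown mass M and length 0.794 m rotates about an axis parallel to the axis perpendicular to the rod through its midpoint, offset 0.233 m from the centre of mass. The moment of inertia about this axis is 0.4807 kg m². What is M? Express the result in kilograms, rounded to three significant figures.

4.50

I = I_cm + Md² = (1/12)ML² + Md² = M·[0.0833333·(0.794)² + (0.233)²] = M·0.10683.
So M = 0.4807 / 0.10683 = 4.4999 kg.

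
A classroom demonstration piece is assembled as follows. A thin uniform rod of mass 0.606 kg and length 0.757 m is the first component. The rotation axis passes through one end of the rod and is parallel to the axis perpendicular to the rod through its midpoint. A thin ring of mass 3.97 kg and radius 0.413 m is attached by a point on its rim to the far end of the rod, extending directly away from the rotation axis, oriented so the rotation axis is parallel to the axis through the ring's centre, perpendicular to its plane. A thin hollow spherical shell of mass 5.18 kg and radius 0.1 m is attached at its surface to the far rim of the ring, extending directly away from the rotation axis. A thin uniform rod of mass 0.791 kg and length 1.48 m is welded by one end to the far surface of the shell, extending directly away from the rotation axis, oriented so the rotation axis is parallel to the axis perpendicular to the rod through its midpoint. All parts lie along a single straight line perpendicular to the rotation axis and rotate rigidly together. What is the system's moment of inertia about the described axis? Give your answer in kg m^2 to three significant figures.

26.1

Thin rod: I_cm = (1/12)ML² = (1/12)(0.606)(0.757)² = 0.028939 kg m^2; centre at d = 0.3785 m, so I = I_cm + Md² gives I = 0.028939 + (0.606)(0.3785)² = 0.11576 kg m^2.
Thin ring: I_cm = MR² = (3.97)(0.413)² = 0.67716 kg m^2; centre at d = 0.3785 + 0.3785 + 0.413 = 1.17 m, so I = I_cm + Md² gives I = 0.67716 + (3.97)(1.17)² = 6.1117 kg m^2.
Spherical shell: I_cm = (2/3)MR² = (2/3)(5.18)(0.1)² = 0.034533 kg m^2; centre at d = 0.3785 + 0.3785 + 0.413 + 0.413 + 0.1 = 1.683 m, so I = I_cm + Md² gives I = 0.034533 + (5.18)(1.683)² = 14.707 kg m^2.
Thin rod: I_cm = (1/12)ML² = (1/12)(0.791)(1.48)² = 0.14438 kg m^2; centre at d = 0.3785 + 0.3785 + 0.413 + 0.413 + 0.1 + 0.1 + 0.74 = 2.523 m, so I = I_cm + Md² gives I = 0.14438 + (0.791)(2.523)² = 5.1795 kg m^2.
Total I = 0.11576 + 6.1117 + 14.707 + 5.1795 = 26.114 kg m^2.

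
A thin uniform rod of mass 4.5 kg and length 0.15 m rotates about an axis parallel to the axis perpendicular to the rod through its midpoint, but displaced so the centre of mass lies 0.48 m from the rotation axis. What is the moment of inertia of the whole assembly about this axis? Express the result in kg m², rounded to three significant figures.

1.05

I_cm = (1/12)ML² = (1/12)(4.5)(0.15)² = 0.0084375 kg m²; centre at d = 0.48 m, so I = I_cm + Md² gives I = 0.0084375 + (4.5)(0.48)² = 1.0452 kg m².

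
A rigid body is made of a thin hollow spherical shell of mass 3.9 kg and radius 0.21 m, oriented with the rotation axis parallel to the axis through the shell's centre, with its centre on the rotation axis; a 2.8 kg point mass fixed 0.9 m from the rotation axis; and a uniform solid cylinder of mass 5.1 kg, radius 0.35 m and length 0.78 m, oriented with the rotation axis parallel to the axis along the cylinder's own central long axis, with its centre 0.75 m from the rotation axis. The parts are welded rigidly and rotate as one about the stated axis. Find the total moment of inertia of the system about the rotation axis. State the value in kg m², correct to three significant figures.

5.56

Spherical shell: I_cm = (2/3)MR² = (2/3)(3.9)(0.21)² = 0.11466 kg m²; axis through the centre, so I = 0.11466 kg m².
Point mass: I_cm = 0; centre at d = 0.9 m, so I = I_cm + Md² gives I = 0 + (2.8)(0.9)² = 2.268 kg m².
Solid cylinder: I_cm = (1/2)MR² = (1/2)(5.1)(0.35)² = 0.31237 kg m²; centre at d = 0.75 m, so I = I_cm + Md² gives I = 0.31237 + (5.1)(0.75)² = 3.1811 kg m².
Total I = 0.11466 + 2.268 + 3.1811 = 5.5638 kg m².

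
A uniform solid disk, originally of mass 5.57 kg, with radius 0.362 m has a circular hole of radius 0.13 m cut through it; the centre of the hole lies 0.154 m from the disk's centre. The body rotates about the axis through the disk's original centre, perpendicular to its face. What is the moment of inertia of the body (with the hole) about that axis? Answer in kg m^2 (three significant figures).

Unpierced body about its centre: I₀ = (1/2)MR² = (1/2)(5.57)(0.362)² = 0.36496 kg m^2.
The removed disk has mass m = M·(r/R)² = (5.57)(0.13/0.362)² = 0.71833 kg (same uniform areal density).
Its moment of inertia about the rotation axis (parallel-axis theorem): I_hole = (1/2)mr² + md² = (1/2)(0.71833)(0.13)² + (0.71833)(0.154)² = 0.023106 kg m^2.
Treating the hole as negative mass, I = I₀ − I_hole = 0.36496 − 0.023106 = 0.34185 kg m^2.

0.342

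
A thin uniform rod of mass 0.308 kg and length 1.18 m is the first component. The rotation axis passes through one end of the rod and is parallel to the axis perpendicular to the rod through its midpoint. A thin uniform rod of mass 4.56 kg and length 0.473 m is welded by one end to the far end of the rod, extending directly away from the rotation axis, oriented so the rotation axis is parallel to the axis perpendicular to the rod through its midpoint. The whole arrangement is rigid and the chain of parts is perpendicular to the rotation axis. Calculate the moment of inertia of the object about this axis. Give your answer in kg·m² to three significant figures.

Thin rod: I_cm = (1/12)ML² = (1/12)(0.308)(1.18)² = 0.035738 kg·m²; centre at d = 0.59 m, so I = I_cm + Md² gives I = 0.035738 + (0.308)(0.59)² = 0.14295 kg·m².
Thin rod: I_cm = (1/12)ML² = (1/12)(4.56)(0.473)² = 0.085017 kg·m²; centre at d = 0.59 + 0.59 + 0.2365 = 1.4165 m, so I = I_cm + Md² gives I = 0.085017 + (4.56)(1.4165)² = 9.2345 kg·m².
Total I = 0.14295 + 9.2345 = 9.3775 kg·m².

9.38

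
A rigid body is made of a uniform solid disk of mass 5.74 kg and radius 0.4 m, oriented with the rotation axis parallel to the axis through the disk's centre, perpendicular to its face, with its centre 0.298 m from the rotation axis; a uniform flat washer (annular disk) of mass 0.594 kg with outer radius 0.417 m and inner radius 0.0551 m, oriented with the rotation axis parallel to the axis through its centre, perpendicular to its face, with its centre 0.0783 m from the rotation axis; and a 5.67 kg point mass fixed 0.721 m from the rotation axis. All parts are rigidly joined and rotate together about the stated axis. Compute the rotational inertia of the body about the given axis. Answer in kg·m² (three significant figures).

3.97

Solid disk: I_cm = (1/2)MR² = (1/2)(5.74)(0.4)² = 0.4592 kg·m²; centre at d = 0.298 m, so the parallel axis theorem gives I = 0.4592 + (5.74)(0.298)² = 0.96893 kg·m².
Annular disk: I_cm = (1/2)M(R²+r²) = (1/2)(0.594)[(0.417)² + (0.0551)²] = 0.052547 kg·m²; centre at d = 0.0783 m, so the parallel axis theorem gives I = 0.052547 + (0.594)(0.0783)² = 0.056188 kg·m².
Point mass: I_cm = 0; centre at d = 0.721 m, so the parallel axis theorem gives I = 0 + (5.67)(0.721)² = 2.9475 kg·m².
Total I = 0.96893 + 0.056188 + 2.9475 = 3.9726 kg·m².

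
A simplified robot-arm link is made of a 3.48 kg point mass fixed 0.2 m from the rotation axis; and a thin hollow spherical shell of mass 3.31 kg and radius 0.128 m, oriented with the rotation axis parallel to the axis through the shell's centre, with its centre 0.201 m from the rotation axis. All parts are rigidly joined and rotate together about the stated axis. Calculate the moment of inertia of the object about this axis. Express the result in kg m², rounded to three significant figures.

0.309

Point mass: I_cm = 0; centre at d = 0.2 m, so the parallel axis theorem gives I = 0 + (3.48)(0.2)² = 0.1392 kg m².
Spherical shell: I_cm = (2/3)MR² = (2/3)(3.31)(0.128)² = 0.036154 kg m²; centre at d = 0.201 m, so the parallel axis theorem gives I = 0.036154 + (3.31)(0.201)² = 0.16988 kg m².
Total I = 0.1392 + 0.16988 = 0.30908 kg m².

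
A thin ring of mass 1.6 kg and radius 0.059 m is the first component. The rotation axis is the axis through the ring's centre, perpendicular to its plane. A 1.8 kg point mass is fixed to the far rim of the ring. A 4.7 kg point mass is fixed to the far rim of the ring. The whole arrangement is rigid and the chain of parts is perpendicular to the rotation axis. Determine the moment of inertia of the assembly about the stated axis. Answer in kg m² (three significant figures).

Thin ring: I_cm = MR² = (1.6)(0.059)² = 0.0055696 kg m²; axis through the centre, so I = 0.0055696 kg m².
Point mass: I_cm = 0; centre at d = 0.059 m, so I = I_cm + Md² gives I = 0 + (1.8)(0.059)² = 0.0062658 kg m².
Point mass: I_cm = 0; centre at d = 0.059 m, so I = I_cm + Md² gives I = 0 + (4.7)(0.059)² = 0.016361 kg m².
Total I = 0.0055696 + 0.0062658 + 0.016361 = 0.028196 kg m².

0.0282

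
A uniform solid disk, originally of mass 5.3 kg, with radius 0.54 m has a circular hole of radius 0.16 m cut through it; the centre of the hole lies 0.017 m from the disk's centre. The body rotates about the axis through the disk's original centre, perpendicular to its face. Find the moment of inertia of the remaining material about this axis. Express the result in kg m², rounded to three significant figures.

Unpierced body about its centre: I₀ = (1/2)MR² = (1/2)(5.3)(0.54)² = 0.77274 kg m².
The removed disk has mass m = M·(r/R)² = (5.3)(0.16/0.54)² = 0.46529 kg (same uniform areal density).
Its moment of inertia about the rotation axis (parallel-axis theorem): I_hole = (1/2)mr² + md² = (1/2)(0.46529)(0.16)² + (0.46529)(0.017)² = 0.0060902 kg m².
Treating the hole as negative mass, I = I₀ − I_hole = 0.77274 − 0.0060902 = 0.76665 kg m².

0.767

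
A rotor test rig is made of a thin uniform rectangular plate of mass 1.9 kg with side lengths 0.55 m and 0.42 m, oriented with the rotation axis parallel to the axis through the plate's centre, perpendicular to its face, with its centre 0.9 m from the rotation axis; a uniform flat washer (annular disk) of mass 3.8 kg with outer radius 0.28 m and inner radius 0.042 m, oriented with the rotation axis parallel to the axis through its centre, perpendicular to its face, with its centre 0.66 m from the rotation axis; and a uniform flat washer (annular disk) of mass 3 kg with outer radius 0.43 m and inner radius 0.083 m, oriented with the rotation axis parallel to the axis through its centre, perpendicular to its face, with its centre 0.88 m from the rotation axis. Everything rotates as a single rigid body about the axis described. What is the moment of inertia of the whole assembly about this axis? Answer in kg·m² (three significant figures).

6.03

Rectangular plate: I_cm = (1/12)M(a²+b²) = (1/12)(1.9)[(0.55)² + (0.42)²] = 0.075826 kg·m²; centre at d = 0.9 m, so the parallel axis theorem gives I = 0.075826 + (1.9)(0.9)² = 1.6148 kg·m².
Annular disk: I_cm = (1/2)M(R²+r²) = (1/2)(3.8)[(0.28)² + (0.042)²] = 0.15231 kg·m²; centre at d = 0.66 m, so the parallel axis theorem gives I = 0.15231 + (3.8)(0.66)² = 1.8076 kg·m².
Annular disk: I_cm = (1/2)M(R²+r²) = (1/2)(3)[(0.43)² + (0.083)²] = 0.28768 kg·m²; centre at d = 0.88 m, so the parallel axis theorem gives I = 0.28768 + (3)(0.88)² = 2.6109 kg·m².
Total I = 1.6148 + 1.8076 + 2.6109 = 6.0333 kg·m².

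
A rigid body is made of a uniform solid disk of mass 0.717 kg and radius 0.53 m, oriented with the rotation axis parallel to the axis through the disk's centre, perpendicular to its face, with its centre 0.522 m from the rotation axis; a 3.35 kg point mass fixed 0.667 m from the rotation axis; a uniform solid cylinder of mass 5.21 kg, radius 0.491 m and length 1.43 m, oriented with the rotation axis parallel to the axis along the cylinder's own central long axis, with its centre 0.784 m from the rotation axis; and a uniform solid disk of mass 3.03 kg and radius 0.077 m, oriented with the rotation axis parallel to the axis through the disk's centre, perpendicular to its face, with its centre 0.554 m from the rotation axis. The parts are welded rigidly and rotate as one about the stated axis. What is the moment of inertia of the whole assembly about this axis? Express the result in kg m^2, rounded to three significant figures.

Solid disk: I_cm = (1/2)MR² = (1/2)(0.717)(0.53)² = 0.1007 kg m^2; centre at d = 0.522 m, so the parallel axis theorem gives I = 0.1007 + (0.717)(0.522)² = 0.29607 kg m^2.
Point mass: I_cm = 0; centre at d = 0.667 m, so the parallel axis theorem gives I = 0 + (3.35)(0.667)² = 1.4904 kg m^2.
Solid cylinder: I_cm = (1/2)MR² = (1/2)(5.21)(0.491)² = 0.62802 kg m^2; centre at d = 0.784 m, so the parallel axis theorem gives I = 0.62802 + (5.21)(0.784)² = 3.8304 kg m^2.
Solid disk: I_cm = (1/2)MR² = (1/2)(3.03)(0.077)² = 0.0089824 kg m^2; centre at d = 0.554 m, so the parallel axis theorem gives I = 0.0089824 + (3.03)(0.554)² = 0.93894 kg m^2.
Total I = 0.29607 + 1.4904 + 3.8304 + 0.93894 = 6.5558 kg m^2.

6.56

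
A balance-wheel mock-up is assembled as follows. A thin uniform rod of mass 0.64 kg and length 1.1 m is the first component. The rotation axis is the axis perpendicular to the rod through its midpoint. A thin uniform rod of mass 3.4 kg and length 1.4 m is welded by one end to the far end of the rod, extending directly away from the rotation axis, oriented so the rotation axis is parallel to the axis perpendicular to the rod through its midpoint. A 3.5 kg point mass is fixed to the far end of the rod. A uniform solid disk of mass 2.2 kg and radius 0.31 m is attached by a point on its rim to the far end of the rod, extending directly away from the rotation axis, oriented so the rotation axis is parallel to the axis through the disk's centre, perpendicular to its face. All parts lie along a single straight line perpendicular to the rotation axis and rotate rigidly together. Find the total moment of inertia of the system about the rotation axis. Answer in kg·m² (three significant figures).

Thin rod: I_cm = (1/12)ML² = (1/12)(0.64)(1.1)² = 0.064533 kg·m²; axis through the centre, so I = 0.064533 kg·m².
Thin rod: I_cm = (1/12)ML² = (1/12)(3.4)(1.4)² = 0.55533 kg·m²; centre at d = 0.55 + 0.7 = 1.25 m, so the parallel axis theorem gives I = 0.55533 + (3.4)(1.25)² = 5.8678 kg·m².
Point mass: I_cm = 0; centre at d = 0.55 + 0.7 + 0.7 = 1.95 m, so the parallel axis theorem gives I = 0 + (3.5)(1.95)² = 13.309 kg·m².
Solid disk: I_cm = (1/2)MR² = (1/2)(2.2)(0.31)² = 0.10571 kg·m²; centre at d = 0.55 + 0.7 + 0.7 + 0.31 = 2.26 m, so the parallel axis theorem gives I = 0.10571 + (2.2)(2.26)² = 11.342 kg·m².
Total I = 0.064533 + 5.8678 + 13.309 + 11.342 = 30.584 kg·m².

30.6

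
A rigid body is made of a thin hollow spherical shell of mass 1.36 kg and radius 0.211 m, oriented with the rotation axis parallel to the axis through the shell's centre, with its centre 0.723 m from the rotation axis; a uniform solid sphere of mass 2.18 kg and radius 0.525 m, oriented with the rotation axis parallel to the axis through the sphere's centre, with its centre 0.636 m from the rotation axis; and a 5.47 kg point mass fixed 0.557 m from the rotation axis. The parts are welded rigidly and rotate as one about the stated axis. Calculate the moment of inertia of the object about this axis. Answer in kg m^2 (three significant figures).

3.57

Spherical shell: I_cm = (2/3)MR² = (2/3)(1.36)(0.211)² = 0.040366 kg m^2; centre at d = 0.723 m, so the parallel axis theorem gives I = 0.040366 + (1.36)(0.723)² = 0.75128 kg m^2.
Solid sphere: I_cm = (2/5)MR² = (2/5)(2.18)(0.525)² = 0.24035 kg m^2; centre at d = 0.636 m, so the parallel axis theorem gives I = 0.24035 + (2.18)(0.636)² = 1.1221 kg m^2.
Point mass: I_cm = 0; centre at d = 0.557 m, so the parallel axis theorem gives I = 0 + (5.47)(0.557)² = 1.6971 kg m^2.
Total I = 0.75128 + 1.1221 + 1.6971 = 3.5705 kg m^2.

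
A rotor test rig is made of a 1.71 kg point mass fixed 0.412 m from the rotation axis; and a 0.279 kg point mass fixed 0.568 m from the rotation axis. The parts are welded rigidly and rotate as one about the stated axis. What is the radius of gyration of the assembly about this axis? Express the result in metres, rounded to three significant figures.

0.437

Point mass: I_cm = 0; centre at d = 0.412 m, so the parallel axis theorem gives I = 0 + (1.71)(0.412)² = 0.29026 kg m².
Point mass: I_cm = 0; centre at d = 0.568 m, so the parallel axis theorem gives I = 0 + (0.279)(0.568)² = 0.090012 kg m².
Total I = 0.38027 kg m²; total mass M = 1.989 kg.
k = √(I/M) = √(0.38027/1.989) = 0.43725 m.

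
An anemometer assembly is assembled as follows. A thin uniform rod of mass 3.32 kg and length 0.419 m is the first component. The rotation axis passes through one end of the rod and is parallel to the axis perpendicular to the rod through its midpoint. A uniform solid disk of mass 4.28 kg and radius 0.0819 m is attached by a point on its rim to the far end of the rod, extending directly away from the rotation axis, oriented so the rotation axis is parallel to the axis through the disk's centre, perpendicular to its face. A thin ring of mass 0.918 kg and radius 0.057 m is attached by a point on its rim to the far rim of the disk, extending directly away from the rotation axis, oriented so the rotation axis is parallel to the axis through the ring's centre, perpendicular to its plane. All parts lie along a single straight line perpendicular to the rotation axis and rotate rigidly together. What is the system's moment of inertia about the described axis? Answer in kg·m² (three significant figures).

1.66

Thin rod: I_cm = (1/12)ML² = (1/12)(3.32)(0.419)² = 0.048572 kg·m²; centre at d = 0.2095 m, so the parallel axis theorem gives I = 0.048572 + (3.32)(0.2095)² = 0.19429 kg·m².
Solid disk: I_cm = (1/2)MR² = (1/2)(4.28)(0.0819)² = 0.014354 kg·m²; centre at d = 0.2095 + 0.2095 + 0.0819 = 0.5009 m, so the parallel axis theorem gives I = 0.014354 + (4.28)(0.5009)² = 1.0882 kg·m².
Thin ring: I_cm = MR² = (0.918)(0.057)² = 0.0029826 kg·m²; centre at d = 0.2095 + 0.2095 + 0.0819 + 0.0819 + 0.057 = 0.6398 m, so the parallel axis theorem gives I = 0.0029826 + (0.918)(0.6398)² = 0.37876 kg·m².
Total I = 0.19429 + 1.0882 + 0.37876 = 1.6613 kg·m².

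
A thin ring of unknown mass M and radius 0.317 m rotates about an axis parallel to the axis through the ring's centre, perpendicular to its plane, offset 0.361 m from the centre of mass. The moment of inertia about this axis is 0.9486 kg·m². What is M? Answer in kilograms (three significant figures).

4.11

I = I_cm + Md² = MR² + Md² = M·[1·(0.317)² + (0.361)²] = M·0.23081.
So M = 0.9486 / 0.23081 = 4.1099 kg.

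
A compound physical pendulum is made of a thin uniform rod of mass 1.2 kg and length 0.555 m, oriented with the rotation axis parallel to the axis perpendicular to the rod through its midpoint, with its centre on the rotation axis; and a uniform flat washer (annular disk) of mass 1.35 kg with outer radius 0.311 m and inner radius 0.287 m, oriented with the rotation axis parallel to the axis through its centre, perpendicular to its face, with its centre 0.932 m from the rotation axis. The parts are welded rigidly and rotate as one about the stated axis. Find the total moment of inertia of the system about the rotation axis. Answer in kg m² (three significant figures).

1.32

Thin rod: I_cm = (1/12)ML² = (1/12)(1.2)(0.555)² = 0.030803 kg m²; axis through the centre, so I = 0.030803 kg m².
Annular disk: I_cm = (1/2)M(R²+r²) = (1/2)(1.35)[(0.311)² + (0.287)²] = 0.12089 kg m²; centre at d = 0.932 m, so the parallel axis theorem gives I = 0.12089 + (1.35)(0.932)² = 1.2935 kg m².
Total I = 0.030803 + 1.2935 = 1.3243 kg m².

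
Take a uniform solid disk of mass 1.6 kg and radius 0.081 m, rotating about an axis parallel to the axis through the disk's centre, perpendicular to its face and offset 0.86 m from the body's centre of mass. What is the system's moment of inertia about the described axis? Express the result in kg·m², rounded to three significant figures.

I_cm = (1/2)MR² = (1/2)(1.6)(0.081)² = 0.0052488 kg·m²; centre at d = 0.86 m, so I = I_cm + Md² gives I = 0.0052488 + (1.6)(0.86)² = 1.1886 kg·m².

1.19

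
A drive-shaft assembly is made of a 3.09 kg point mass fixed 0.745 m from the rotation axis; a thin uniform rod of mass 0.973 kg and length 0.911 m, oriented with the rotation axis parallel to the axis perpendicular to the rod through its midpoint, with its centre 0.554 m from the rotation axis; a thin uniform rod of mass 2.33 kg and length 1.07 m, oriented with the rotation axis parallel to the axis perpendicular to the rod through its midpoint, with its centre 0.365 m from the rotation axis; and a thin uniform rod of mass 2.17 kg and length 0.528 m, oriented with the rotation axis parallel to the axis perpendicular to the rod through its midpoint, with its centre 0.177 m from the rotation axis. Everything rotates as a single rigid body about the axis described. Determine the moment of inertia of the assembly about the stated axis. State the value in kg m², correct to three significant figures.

2.73

Point mass: I_cm = 0; centre at d = 0.745 m, so I = I_cm + Md² gives I = 0 + (3.09)(0.745)² = 1.715 kg m².
Thin rod: I_cm = (1/12)ML² = (1/12)(0.973)(0.911)² = 0.067293 kg m²; centre at d = 0.554 m, so I = I_cm + Md² gives I = 0.067293 + (0.973)(0.554)² = 0.36592 kg m².
Thin rod: I_cm = (1/12)ML² = (1/12)(2.33)(1.07)² = 0.2223 kg m²; centre at d = 0.365 m, so I = I_cm + Md² gives I = 0.2223 + (2.33)(0.365)² = 0.53272 kg m².
Thin rod: I_cm = (1/12)ML² = (1/12)(2.17)(0.528)² = 0.050413 kg m²; centre at d = 0.177 m, so I = I_cm + Md² gives I = 0.050413 + (2.17)(0.177)² = 0.1184 kg m².
Total I = 1.715 + 0.36592 + 0.53272 + 0.1184 = 2.7321 kg m².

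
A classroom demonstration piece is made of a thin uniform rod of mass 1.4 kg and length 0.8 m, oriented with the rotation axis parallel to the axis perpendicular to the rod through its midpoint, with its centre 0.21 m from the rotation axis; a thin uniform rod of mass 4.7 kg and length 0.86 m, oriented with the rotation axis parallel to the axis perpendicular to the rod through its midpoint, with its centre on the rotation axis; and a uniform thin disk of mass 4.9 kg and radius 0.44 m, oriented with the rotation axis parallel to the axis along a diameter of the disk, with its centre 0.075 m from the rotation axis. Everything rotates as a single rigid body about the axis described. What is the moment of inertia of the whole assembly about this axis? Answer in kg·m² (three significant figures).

0.691

Thin rod: I_cm = (1/12)ML² = (1/12)(1.4)(0.8)² = 0.074667 kg·m²; centre at d = 0.21 m, so the parallel axis theorem gives I = 0.074667 + (1.4)(0.21)² = 0.13641 kg·m².
Thin rod: I_cm = (1/12)ML² = (1/12)(4.7)(0.86)² = 0.28968 kg·m²; axis through the centre, so I = 0.28968 kg·m².
Thin disk: I_cm = (1/4)MR² = (1/4)(4.9)(0.44)² = 0.23716 kg·m²; centre at d = 0.075 m, so the parallel axis theorem gives I = 0.23716 + (4.9)(0.075)² = 0.26472 kg·m².
Total I = 0.13641 + 0.28968 + 0.26472 = 0.69081 kg·m².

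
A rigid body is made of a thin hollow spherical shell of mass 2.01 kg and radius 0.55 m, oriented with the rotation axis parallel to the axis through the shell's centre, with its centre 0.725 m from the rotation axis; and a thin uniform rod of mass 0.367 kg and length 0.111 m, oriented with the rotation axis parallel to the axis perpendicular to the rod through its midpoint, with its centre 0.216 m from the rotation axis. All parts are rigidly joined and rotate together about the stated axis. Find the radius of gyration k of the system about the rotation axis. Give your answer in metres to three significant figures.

0.789

Spherical shell: I_cm = (2/3)MR² = (2/3)(2.01)(0.55)² = 0.40535 kg m²; centre at d = 0.725 m, so the parallel axis theorem gives I = 0.40535 + (2.01)(0.725)² = 1.4619 kg m².
Thin rod: I_cm = (1/12)ML² = (1/12)(0.367)(0.111)² = 0.00037682 kg m²; centre at d = 0.216 m, so the parallel axis theorem gives I = 0.00037682 + (0.367)(0.216)² = 0.0175 kg m².
Total I = 1.4794 kg m²; total mass M = 2.377 kg.
k = √(I/M) = √(1.4794/2.377) = 0.7889 m.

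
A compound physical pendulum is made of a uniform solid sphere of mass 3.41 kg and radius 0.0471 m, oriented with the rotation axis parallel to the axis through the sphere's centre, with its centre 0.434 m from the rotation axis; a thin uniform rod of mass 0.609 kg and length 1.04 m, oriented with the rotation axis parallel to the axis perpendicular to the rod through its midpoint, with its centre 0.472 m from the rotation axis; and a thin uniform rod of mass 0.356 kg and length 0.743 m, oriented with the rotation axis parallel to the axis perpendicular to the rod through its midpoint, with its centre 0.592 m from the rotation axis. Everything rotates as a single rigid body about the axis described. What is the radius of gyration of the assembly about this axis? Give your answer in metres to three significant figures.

0.473

Solid sphere: I_cm = (2/5)MR² = (2/5)(3.41)(0.0471)² = 0.0030259 kg m²; centre at d = 0.434 m, so the parallel axis theorem gives I = 0.0030259 + (3.41)(0.434)² = 0.64532 kg m².
Thin rod: I_cm = (1/12)ML² = (1/12)(0.609)(1.04)² = 0.054891 kg m²; centre at d = 0.472 m, so the parallel axis theorem gives I = 0.054891 + (0.609)(0.472)² = 0.19057 kg m².
Thin rod: I_cm = (1/12)ML² = (1/12)(0.356)(0.743)² = 0.016377 kg m²; centre at d = 0.592 m, so the parallel axis theorem gives I = 0.016377 + (0.356)(0.592)² = 0.14114 kg m².
Total I = 0.97703 kg m²; total mass M = 4.375 kg.
k = √(I/M) = √(0.97703/4.375) = 0.47257 m.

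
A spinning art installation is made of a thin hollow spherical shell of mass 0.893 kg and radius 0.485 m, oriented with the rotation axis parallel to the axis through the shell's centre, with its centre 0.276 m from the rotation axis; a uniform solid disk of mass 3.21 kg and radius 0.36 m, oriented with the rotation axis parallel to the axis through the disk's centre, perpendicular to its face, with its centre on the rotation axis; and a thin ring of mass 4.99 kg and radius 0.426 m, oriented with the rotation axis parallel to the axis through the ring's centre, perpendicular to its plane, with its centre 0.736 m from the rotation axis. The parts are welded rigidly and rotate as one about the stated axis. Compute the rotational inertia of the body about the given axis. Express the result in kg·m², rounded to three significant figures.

4.02

Spherical shell: I_cm = (2/3)MR² = (2/3)(0.893)(0.485)² = 0.14004 kg·m²; centre at d = 0.276 m, so the parallel axis theorem gives I = 0.14004 + (0.893)(0.276)² = 0.20806 kg·m².
Solid disk: I_cm = (1/2)MR² = (1/2)(3.21)(0.36)² = 0.20801 kg·m²; axis through the centre, so I = 0.20801 kg·m².
Thin ring: I_cm = MR² = (4.99)(0.426)² = 0.90557 kg·m²; centre at d = 0.736 m, so the parallel axis theorem gives I = 0.90557 + (4.99)(0.736)² = 3.6086 kg·m².
Total I = 0.20806 + 0.20801 + 3.6086 = 4.0247 kg·m².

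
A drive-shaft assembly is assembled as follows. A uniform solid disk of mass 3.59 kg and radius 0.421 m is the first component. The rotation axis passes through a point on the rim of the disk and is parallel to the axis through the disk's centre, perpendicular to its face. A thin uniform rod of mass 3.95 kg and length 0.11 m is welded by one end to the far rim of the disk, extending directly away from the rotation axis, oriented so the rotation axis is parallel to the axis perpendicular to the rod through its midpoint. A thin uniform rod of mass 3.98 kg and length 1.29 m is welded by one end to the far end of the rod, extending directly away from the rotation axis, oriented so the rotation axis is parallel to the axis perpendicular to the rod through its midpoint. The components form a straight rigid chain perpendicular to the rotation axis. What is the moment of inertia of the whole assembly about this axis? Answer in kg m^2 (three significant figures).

Solid disk: I_cm = (1/2)MR² = (1/2)(3.59)(0.421)² = 0.31815 kg m^2; centre at d = 0.421 m, so the parallel axis theorem gives I = 0.31815 + (3.59)(0.421)² = 0.95444 kg m^2.
Thin rod: I_cm = (1/12)ML² = (1/12)(3.95)(0.11)² = 0.0039829 kg m^2; centre at d = 0.421 + 0.421 + 0.055 = 0.897 m, so the parallel axis theorem gives I = 0.0039829 + (3.95)(0.897)² = 3.1822 kg m^2.
Thin rod: I_cm = (1/12)ML² = (1/12)(3.98)(1.29)² = 0.55193 kg m^2; centre at d = 0.421 + 0.421 + 0.055 + 0.055 + 0.645 = 1.597 m, so the parallel axis theorem gives I = 0.55193 + (3.98)(1.597)² = 10.703 kg m^2.
Total I = 0.95444 + 3.1822 + 10.703 = 14.839 kg m^2.

14.8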